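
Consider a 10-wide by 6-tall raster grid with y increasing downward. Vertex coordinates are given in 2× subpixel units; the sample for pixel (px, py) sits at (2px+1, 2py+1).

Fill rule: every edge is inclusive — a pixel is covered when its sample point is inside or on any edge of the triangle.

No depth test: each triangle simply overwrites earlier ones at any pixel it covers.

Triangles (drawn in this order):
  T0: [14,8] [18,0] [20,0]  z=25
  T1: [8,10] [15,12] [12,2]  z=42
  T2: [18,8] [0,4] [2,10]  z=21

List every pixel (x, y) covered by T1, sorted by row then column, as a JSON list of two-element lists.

T0:
  2·area = 16
  edge (14, 8)→(18, 0): d=(4,-8) inclusive
  edge (18, 0)→(20, 0): d=(2,0) inclusive
  edge (20, 0)→(14, 8): d=(-6,8) inclusive
    (9,0)@(19, 1): e=[12,2,2] → #
    (8,1)@(17, 3): e=[4,6,6] → #
    (9,1)@(19, 3): e=[20,6,-10] → ·
    (8,2)@(17, 5): e=[12,10,-6] → ·
  covered (2 px):
    · · · · · · · · · #
    · · · · · · · · # ·
    · · · · · · · · · ·
    · · · · · · · · · ·
    · · · · · · · · · ·
    · · · · · · · · · ·
T1:
  2·area = 64  (B↔C swapped to make it positive)
  edge (8, 10)→(12, 2): d=(4,-8) inclusive
  edge (12, 2)→(15, 12): d=(3,10) inclusive
  edge (15, 12)→(8, 10): d=(-7,-2) inclusive
    (5,2)@(11, 5): e=[4,19,41] → #
    (6,2)@(13, 5): e=[20,-1,45] → ·
    (5,3)@(11, 7): e=[12,25,27] → #
    (6,3)@(13, 7): e=[28,5,31] → #
    (7,3)@(15, 7): e=[44,-15,35] → ·
    (4,4)@(9, 9): e=[4,51,9] → #
    (7,4)@(15, 9): e=[52,-9,21] → ·
    (4,5)@(9, 11): e=[12,57,-5] → ·
    (5,5)@(11, 11): e=[28,37,-1] → ·
    (6,5)@(13, 11): e=[44,17,3] → #
    (7,5)@(15, 11): e=[60,-3,7] → ·
  covered (7 px):
    · · · · · · · · · ·
    · · · · · · · · · ·
    · · · · · # · · · ·
    · · · · · # # · · ·
    · · · · # # # · · ·
    · · · · · · # · · ·
T2:
  2·area = 100  (B↔C swapped to make it positive)
  edge (18, 8)→(2, 10): d=(-16,2) inclusive
  edge (2, 10)→(0, 4): d=(-2,-6) inclusive
  edge (0, 4)→(18, 8): d=(18,4) inclusive
    (0,2)@(1, 5): e=[82,4,14] → #
    (1,2)@(3, 5): e=[78,16,6] → #
    (2,2)@(5, 5): e=[74,28,-2] → ·
    (0,3)@(1, 7): e=[50,0,50] → #  [on edge]
    (2,3)@(5, 7): e=[42,24,34] → #
    (3,3)@(7, 7): e=[38,36,26] → #
    (4,3)@(9, 7): e=[34,48,18] → #
    (5,3)@(11, 7): e=[30,60,10] → #
    (6,3)@(13, 7): e=[26,72,2] → #
    (7,3)@(15, 7): e=[22,84,-6] → ·
    (0,4)@(1, 9): e=[18,-4,86] → ·
    (1,4)@(3, 9): e=[14,8,78] → #
  covered (13 px):
    · · · · · · · · · ·
    · · · · · · · · · ·
    # # · · · · · · · ·
    # # # # # # # · · ·
    · # # # # · · · · ·
    · · · · · · · · · ·

Result: [[5,2],[5,3],[6,3],[4,4],[5,4],[6,4],[6,5]]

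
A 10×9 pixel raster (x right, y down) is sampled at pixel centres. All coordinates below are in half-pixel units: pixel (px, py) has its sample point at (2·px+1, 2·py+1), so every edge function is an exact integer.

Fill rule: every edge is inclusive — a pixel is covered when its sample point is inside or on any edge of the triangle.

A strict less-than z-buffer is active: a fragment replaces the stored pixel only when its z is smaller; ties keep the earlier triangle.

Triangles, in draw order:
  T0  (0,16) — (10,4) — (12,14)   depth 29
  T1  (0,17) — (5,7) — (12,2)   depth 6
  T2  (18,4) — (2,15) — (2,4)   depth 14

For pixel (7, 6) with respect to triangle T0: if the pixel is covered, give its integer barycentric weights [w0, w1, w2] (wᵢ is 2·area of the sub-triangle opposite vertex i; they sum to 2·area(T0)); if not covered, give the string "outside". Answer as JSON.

T0:
  2·area = 124
  edge (0, 16)→(10, 4): d=(10,-12) inclusive
  edge (10, 4)→(12, 14): d=(2,10) inclusive
  edge (12, 14)→(0, 16): d=(-12,2) inclusive
    (4,3)@(9, 7): e=[18,16,90] → █
    (5,3)@(11, 7): e=[42,-4,86] → ·
    (3,4)@(7, 9): e=[14,40,70] → █
    (5,4)@(11, 9): e=[62,0,62] → █  [on edge]
    (6,4)@(13, 9): e=[86,-20,58] → ·
    (2,5)@(5, 11): e=[10,64,50] → █
    (6,5)@(13, 11): e=[106,-16,34] → ·
    (1,6)@(3, 13): e=[6,88,30] → █
    (6,6)@(13, 13): e=[126,-12,10] → ·
    (0,7)@(1, 15): e=[2,112,10] → █
    (3,7)@(7, 15): e=[74,52,-2] → ·
    (4,7)@(9, 15): e=[98,32,-6] → ·
  covered (16 px):
    · · · · · · · · · ·
    · · · · · · · · · ·
    · · · · · · · · · ·
    · · · · █ · · · · ·
    · · · █ █ █ · · · ·
    · · █ █ █ █ · · · ·
    · █ █ █ █ █ · · · ·
    █ █ █ · · · · · · ·
    · · · · · · · · · ·
T1:
  2·area = 45
  edge (0, 17)→(5, 7): d=(5,-10) inclusive
  edge (5, 7)→(12, 2): d=(7,-5) inclusive
  edge (12, 2)→(0, 17): d=(-12,15) inclusive
    (3,1)@(7, 3): e=[0,-18,63] → ·  [on edge]
    (5,1)@(11, 3): e=[40,2,3] → █
    (6,1)@(13, 3): e=[60,12,-27] → ·
    (4,2)@(9, 5): e=[30,6,9] → █
    (5,2)@(11, 5): e=[50,16,-21] → ·
    (2,3)@(5, 7): e=[0,0,45] → █  [on edge]
    (3,3)@(7, 7): e=[20,10,15] → █
    (4,3)@(9, 7): e=[40,20,-15] → ·
    (2,4)@(5, 9): e=[10,14,21] → █
    (3,4)@(7, 9): e=[30,24,-9] → ·
    (1,5)@(3, 11): e=[0,18,27] → █  [on edge]
    (2,5)@(5, 11): e=[20,28,-3] → ·
    (0,7)@(1, 15): e=[0,36,9] → █  [on edge]
  covered (8 px):
    · · · · · · · · · ·
    · · · · · █ · · · ·
    · · · · █ · · · · ·
    · · █ █ · · · · · ·
    · · █ · · · · · · ·
    · █ · · · · · · · ·
    · █ · · · · · · · ·
    █ · · · · · · · · ·
    · · · · · · · · · ·
T2:
  2·area = 176
  edge (18, 4)→(2, 15): d=(-16,11) inclusive
  edge (2, 15)→(2, 4): d=(0,-11) inclusive
  edge (2, 4)→(18, 4): d=(16,0) inclusive
    (1,2)@(3, 5): e=[149,11,16] → █
    (2,2)@(5, 5): e=[127,33,16] → █
    (3,2)@(7, 5): e=[105,55,16] → █
    (4,2)@(9, 5): e=[83,77,16] → █
    (5,2)@(11, 5): e=[61,99,16] → █
    (6,2)@(13, 5): e=[39,121,16] → █
    (7,2)@(15, 5): e=[17,143,16] → █
    (8,2)@(17, 5): e=[-5,165,16] → ·
    (1,3)@(3, 7): e=[117,11,48] → █
    (7,3)@(15, 7): e=[-15,143,48] → ·
    (1,4)@(3, 9): e=[85,11,80] → █
    (5,4)@(11, 9): e=[-3,99,80] → ·
  covered (21 px):
    · · · · · · · · · ·
    · · · · · · · · · ·
    · █ █ █ █ █ █ █ · ·
    · █ █ █ █ █ █ · · ·
    · █ █ █ █ · · · · ·
    · █ █ █ · · · · · ·
    · █ · · · · · · · ·
    · · · · · · · · · ·
    · · · · · · · · · ·

Answer: "outside"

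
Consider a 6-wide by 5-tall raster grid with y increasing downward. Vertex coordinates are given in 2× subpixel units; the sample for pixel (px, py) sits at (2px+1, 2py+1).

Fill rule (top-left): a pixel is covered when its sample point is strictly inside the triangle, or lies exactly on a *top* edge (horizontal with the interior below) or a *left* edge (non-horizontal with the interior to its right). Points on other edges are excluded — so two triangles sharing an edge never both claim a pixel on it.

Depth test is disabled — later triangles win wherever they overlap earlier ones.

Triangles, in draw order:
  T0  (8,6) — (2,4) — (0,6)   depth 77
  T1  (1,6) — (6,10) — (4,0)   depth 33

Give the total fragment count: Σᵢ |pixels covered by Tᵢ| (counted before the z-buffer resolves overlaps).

T0:
  2·area = 16  (B↔C swapped to make it positive)
  edge (8, 6)→(0, 6): d=(-8,0) right/bottom  bias=-1
  edge (0, 6)→(2, 4): d=(2,-2) top-left  bias=+0
  edge (2, 4)→(8, 6): d=(6,2) right/bottom  bias=-1
    (2,0)@(5, 1): e=[40,0,-24] → .  [on edge]
    (1,1)@(3, 3): e=[24,0,-8] → .  [on edge]
    (0,2)@(1, 5): e=[8,0,8] → X  [on edge]
    (1,2)@(3, 5): e=[8,4,4] → X
    (2,2)@(5, 5): e=[8,8,0] → .  [on edge]
    (0,3)@(1, 7): e=[-8,4,20] → .
    (1,3)@(3, 7): e=[-8,8,16] → .
    (5,3)@(11, 7): e=[-8,24,0] → .  [on edge]
  covered (2 px):
    . . . . . .
    . . . . . .
    X X . . . .
    . . . . . .
    . . . . . .
T1:
  2·area = 42  (B↔C swapped to make it positive)
  edge (1, 6)→(4, 0): d=(3,-6) top-left  bias=+0
  edge (4, 0)→(6, 10): d=(2,10) right/bottom  bias=-1
  edge (6, 10)→(1, 6): d=(-5,-4) top-left  bias=+0
    (1,1)@(3, 3): e=[3,16,23] → X
    (2,1)@(5, 3): e=[15,-4,31] → .
    (1,2)@(3, 5): e=[9,20,13] → X
    (2,2)@(5, 5): e=[21,0,21] → .  [on edge]
    (1,3)@(3, 7): e=[15,24,3] → X
    (2,3)@(5, 7): e=[27,4,11] → X
    (3,3)@(7, 7): e=[39,-16,19] → .
    (1,4)@(3, 9): e=[21,28,-7] → .
    (2,4)@(5, 9): e=[33,8,1] → X
    (3,4)@(7, 9): e=[45,-12,9] → .
  covered (5 px):
    . . . . . .
    . X . . . .
    . X . . . .
    . X X . . .
    . . X . . .

Result: 7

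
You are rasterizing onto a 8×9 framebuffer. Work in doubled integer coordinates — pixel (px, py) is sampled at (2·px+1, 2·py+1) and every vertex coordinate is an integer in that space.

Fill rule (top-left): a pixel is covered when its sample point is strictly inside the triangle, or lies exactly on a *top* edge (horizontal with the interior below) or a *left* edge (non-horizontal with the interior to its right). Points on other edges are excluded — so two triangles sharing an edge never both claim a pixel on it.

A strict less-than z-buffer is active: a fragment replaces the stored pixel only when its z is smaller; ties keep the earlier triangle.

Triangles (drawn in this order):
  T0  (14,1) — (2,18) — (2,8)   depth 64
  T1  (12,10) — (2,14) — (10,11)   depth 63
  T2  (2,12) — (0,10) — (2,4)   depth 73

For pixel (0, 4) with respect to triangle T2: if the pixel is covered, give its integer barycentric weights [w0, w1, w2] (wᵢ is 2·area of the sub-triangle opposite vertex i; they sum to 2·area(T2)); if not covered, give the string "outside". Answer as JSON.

T0:
  2·area = 120
  edge (14, 1)→(2, 18): d=(-12,17) right/bottom  bias=-1
  edge (2, 18)→(2, 8): d=(0,-10) top-left  bias=+0
  edge (2, 8)→(14, 1): d=(12,-7) top-left  bias=+0
    (5,1)@(11, 3): e=[27,90,3] → █
    (6,1)@(13, 3): e=[-7,110,17] → ·
    (4,2)@(9, 5): e=[37,70,13] → █
    (6,2)@(13, 5): e=[-31,110,41] → ·
    (2,3)@(5, 7): e=[81,30,9] → █
    (3,3)@(7, 7): e=[47,50,23] → █
    (5,3)@(11, 7): e=[-21,90,51] → ·
    (1,4)@(3, 9): e=[91,10,19] → █
    (4,4)@(9, 9): e=[-11,70,61] → ·
    (1,5)@(3, 11): e=[67,10,43] → █
    (3,5)@(7, 11): e=[-1,50,71] → ·
    (1,6)@(3, 13): e=[43,10,67] → █
  covered (14 px):
    · · · · · · · ·
    · · · · · █ · ·
    · · · · █ █ · ·
    · · █ █ █ · · ·
    · █ █ █ · · · ·
    · █ █ · · · · ·
    · █ █ · · · · ·
    · █ · · · · · ·
    · · · · · · · ·
T1:
  2·area = 2  (B↔C swapped to make it positive)
  edge (12, 10)→(10, 11): d=(-2,1) right/bottom  bias=-1
  edge (10, 11)→(2, 14): d=(-8,3) right/bottom  bias=-1
  edge (2, 14)→(12, 10): d=(10,-4) top-left  bias=+0
  covered (0 px):
    · · · · · · · ·
    · · · · · · · ·
    · · · · · · · ·
    · · · · · · · ·
    · · · · · · · ·
    · · · · · · · ·
    · · · · · · · ·
    · · · · · · · ·
    · · · · · · · ·
T2:
  2·area = 16
  edge (2, 12)→(0, 10): d=(-2,-2) top-left  bias=+0
  edge (0, 10)→(2, 4): d=(2,-6) top-left  bias=+0
  edge (2, 4)→(2, 12): d=(0,8) right/bottom  bias=-1
    (1,0)@(3, 1): e=[24,0,-8] → ·  [on edge]
    (0,3)@(1, 7): e=[8,0,8] → █  [on edge]
    (1,3)@(3, 7): e=[12,12,-8] → ·
    (0,4)@(1, 9): e=[4,4,8] → █
    (1,4)@(3, 9): e=[8,16,-8] → ·
    (0,5)@(1, 11): e=[0,8,8] → █  [on edge]
    (1,5)@(3, 11): e=[4,20,-8] → ·
    (0,6)@(1, 13): e=[-4,12,8] → ·
    (1,6)@(3, 13): e=[0,24,-8] → ·  [on edge]
    (2,7)@(5, 15): e=[0,40,-24] → ·  [on edge]
    (3,8)@(7, 17): e=[0,56,-40] → ·  [on edge]
  covered (3 px):
    · · · · · · · ·
    · · · · · · · ·
    · · · · · · · ·
    █ · · · · · · ·
    █ · · · · · · ·
    █ · · · · · · ·
    · · · · · · · ·
    · · · · · · · ·
    · · · · · · · ·

Final: [4,8,4]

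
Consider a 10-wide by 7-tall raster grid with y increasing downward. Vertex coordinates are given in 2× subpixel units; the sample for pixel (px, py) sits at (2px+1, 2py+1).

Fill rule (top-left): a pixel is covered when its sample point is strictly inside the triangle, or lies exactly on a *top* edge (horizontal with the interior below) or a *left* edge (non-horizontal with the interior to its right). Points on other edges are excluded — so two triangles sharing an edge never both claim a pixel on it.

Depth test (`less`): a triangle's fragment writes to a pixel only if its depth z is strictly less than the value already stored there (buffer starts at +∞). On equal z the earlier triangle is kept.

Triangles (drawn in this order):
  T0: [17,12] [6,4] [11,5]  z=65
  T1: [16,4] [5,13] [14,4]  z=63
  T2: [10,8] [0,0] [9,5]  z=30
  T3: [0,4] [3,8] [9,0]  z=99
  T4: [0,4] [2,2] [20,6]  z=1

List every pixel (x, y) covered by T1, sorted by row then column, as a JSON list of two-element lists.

T0:
  2·area = 29
  edge (17, 12)→(6, 4): d=(-11,-8) top-left  bias=+0
  edge (6, 4)→(11, 5): d=(5,1) right/bottom  bias=-1
  edge (11, 5)→(17, 12): d=(6,7) right/bottom  bias=-1
    (0,1)@(1, 3): e=[-29,0,58] → ·  [on edge]
    (4,2)@(9, 5): e=[13,2,14] → #
    (5,2)@(11, 5): e=[29,0,0] → ·  [on edge]
    (4,3)@(9, 7): e=[-9,12,26] → ·
    (5,3)@(11, 7): e=[7,10,12] → #
    (6,3)@(13, 7): e=[23,8,-2] → ·
    (5,4)@(11, 9): e=[-15,20,24] → ·
    (6,4)@(13, 9): e=[1,18,10] → #
    (7,4)@(15, 9): e=[17,16,-4] → ·
    (6,5)@(13, 11): e=[-21,28,22] → ·
  covered (3 px):
    · · · · · · · · · ·
    · · · · · · · · · ·
    · · · · # · · · · ·
    · · · · · # · · · ·
    · · · · · · # · · ·
    · · · · · · · · · ·
    · · · · · · · · · ·
T1:
  2·area = 18
  edge (16, 4)→(5, 13): d=(-11,9) right/bottom  bias=-1
  edge (5, 13)→(14, 4): d=(9,-9) top-left  bias=+0
  edge (14, 4)→(16, 4): d=(2,0) top-left  bias=+0
    (8,0)@(17, 1): e=[24,0,-6] → ·  [on edge]
    (7,1)@(15, 3): e=[20,0,-2] → ·  [on edge]
    (6,2)@(13, 5): e=[16,0,2] → #  [on edge]
    (7,2)@(15, 5): e=[-2,18,2] → ·
    (5,3)@(11, 7): e=[12,0,6] → #  [on edge]
    (6,3)@(13, 7): e=[-6,18,6] → ·
    (4,4)@(9, 9): e=[8,0,10] → #  [on edge]
    (5,4)@(11, 9): e=[-10,18,10] → ·
    (3,5)@(7, 11): e=[4,0,14] → #  [on edge]
    (4,5)@(9, 11): e=[-14,18,14] → ·
    (2,6)@(5, 13): e=[0,0,18] → ·  [on edge]
    (3,6)@(7, 13): e=[-18,18,18] → ·
  covered (4 px):
    · · · · · · · · · ·
    · · · · · · · · · ·
    · · · · · · # · · ·
    · · · · · # · · · ·
    · · · · # · · · · ·
    · · · # · · · · · ·
    · · · · · · · · · ·
T2:
  2·area = 22
  edge (10, 8)→(0, 0): d=(-10,-8) top-left  bias=+0
  edge (0, 0)→(9, 5): d=(9,5) right/bottom  bias=-1
  edge (9, 5)→(10, 8): d=(1,3) right/bottom  bias=-1
    (2,1)@(5, 3): e=[10,2,10] → #
    (3,1)@(7, 3): e=[26,-8,4] → ·
    (2,2)@(5, 5): e=[-10,20,12] → ·
    (3,2)@(7, 5): e=[6,10,6] → #
    (4,2)@(9, 5): e=[22,0,0] → ·  [on edge]
    (3,3)@(7, 7): e=[-14,28,8] → ·
    (4,3)@(9, 7): e=[2,18,2] → #
    (5,3)@(11, 7): e=[18,8,-4] → ·
    (4,4)@(9, 9): e=[-18,36,4] → ·
    (5,5)@(11, 11): e=[-22,44,0] → ·  [on edge]
  covered (3 px):
    · · · · · · · · · ·
    · · # · · · · · · ·
    · · · # · · · · · ·
    · · · · # · · · · ·
    · · · · · · · · · ·
    · · · · · · · · · ·
    · · · · · · · · · ·
T3:
  2·area = 48  (B↔C swapped to make it positive)
  edge (0, 4)→(9, 0): d=(9,-4) top-left  bias=+0
  edge (9, 0)→(3, 8): d=(-6,8) right/bottom  bias=-1
  edge (3, 8)→(0, 4): d=(-3,-4) top-left  bias=+0
    (3,0)@(7, 1): e=[1,10,37] → #
    (4,0)@(9, 1): e=[9,-6,45] → ·
    (1,1)@(3, 3): e=[3,30,15] → #
    (2,1)@(5, 3): e=[11,14,23] → #
    (3,1)@(7, 3): e=[19,-2,31] → ·
    (0,2)@(1, 5): e=[13,34,1] → #
    (3,2)@(7, 5): e=[37,-14,25] → ·
    (0,3)@(1, 7): e=[31,22,-5] → ·
    (1,3)@(3, 7): e=[39,6,3] → #
    (2,3)@(5, 7): e=[47,-10,11] → ·
    (1,4)@(3, 9): e=[57,-6,-3] → ·
  covered (7 px):
    · · · # · · · · · ·
    · # # · · · · · · ·
    # # # · · · · · · ·
    · # · · · · · · · ·
    · · · · · · · · · ·
    · · · · · · · · · ·
    · · · · · · · · · ·
T4:
  2·area = 44
  edge (0, 4)→(2, 2): d=(2,-2) top-left  bias=+0
  edge (2, 2)→(20, 6): d=(18,4) right/bottom  bias=-1
  edge (20, 6)→(0, 4): d=(-20,-2) top-left  bias=+0
    (1,0)@(3, 1): e=[0,-22,66] → ·  [on edge]
    (0,1)@(1, 3): e=[0,22,22] → #  [on edge]
    (1,1)@(3, 3): e=[4,14,26] → #
    (2,1)@(5, 3): e=[8,6,30] → #
    (3,1)@(7, 3): e=[12,-2,34] → ·
    (0,2)@(1, 5): e=[4,58,-18] → ·
    (1,2)@(3, 5): e=[8,50,-14] → ·
    (2,2)@(5, 5): e=[12,42,-10] → ·
    (5,2)@(11, 5): e=[24,18,2] → #
    (6,2)@(13, 5): e=[28,10,6] → #
    (7,2)@(15, 5): e=[32,2,10] → #
    (8,2)@(17, 5): e=[36,-6,14] → ·
  covered (6 px):
    · · · · · · · · · ·
    # # # · · · · · · ·
    · · · · · # # # · ·
    · · · · · · · · · ·
    · · · · · · · · · ·
    · · · · · · · · · ·
    · · · · · · · · · ·

Result: [[6,2],[5,3],[4,4],[3,5]]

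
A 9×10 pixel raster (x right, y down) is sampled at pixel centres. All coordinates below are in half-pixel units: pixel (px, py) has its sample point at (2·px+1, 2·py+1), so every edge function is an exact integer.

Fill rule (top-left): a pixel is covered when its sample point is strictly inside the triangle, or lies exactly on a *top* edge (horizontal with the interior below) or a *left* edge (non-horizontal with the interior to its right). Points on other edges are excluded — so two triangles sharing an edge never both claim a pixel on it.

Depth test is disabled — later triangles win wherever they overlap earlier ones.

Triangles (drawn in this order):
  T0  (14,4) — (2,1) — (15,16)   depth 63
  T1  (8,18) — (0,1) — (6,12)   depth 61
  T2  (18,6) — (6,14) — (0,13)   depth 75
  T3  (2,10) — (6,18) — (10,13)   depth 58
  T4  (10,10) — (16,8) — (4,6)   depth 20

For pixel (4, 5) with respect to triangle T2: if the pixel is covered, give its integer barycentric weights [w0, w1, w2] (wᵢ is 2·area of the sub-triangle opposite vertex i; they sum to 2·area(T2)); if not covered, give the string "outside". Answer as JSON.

T0:
  2·area = 141  (B↔C swapped to make it positive)
  edge (14, 4)→(15, 16): d=(1,12) right/bottom  bias=-1
  edge (15, 16)→(2, 1): d=(-13,-15) top-left  bias=+0
  edge (2, 1)→(14, 4): d=(12,3) right/bottom  bias=-1
    (2,1)@(5, 3): e=[107,19,15] → █
    (3,1)@(7, 3): e=[83,49,9] → █
    (4,1)@(9, 3): e=[59,79,3] → █
    (5,1)@(11, 3): e=[35,109,-3] → ·
    (2,2)@(5, 5): e=[109,-7,39] → ·
    (3,2)@(7, 5): e=[85,23,33] → █
    (5,2)@(11, 5): e=[37,83,21] → █
    (6,2)@(13, 5): e=[13,113,15] → █
    (7,2)@(15, 5): e=[-11,143,9] → ·
    (3,3)@(7, 7): e=[87,-3,57] → ·
    (4,3)@(9, 7): e=[63,27,51] → █
    (7,3)@(15, 7): e=[-9,117,33] → ·
  covered (16 px):
    · · · · · · · · ·
    · · █ █ █ · · · ·
    · · · █ █ █ █ · ·
    · · · · █ █ █ · ·
    · · · · █ █ █ · ·
    · · · · · █ █ · ·
    · · · · · · █ · ·
    · · · · · · · · ·
    · · · · · · · · ·
    · · · · · · · · ·
T1:
  2·area = 14
  edge (8, 18)→(0, 1): d=(-8,-17) top-left  bias=+0
  edge (0, 1)→(6, 12): d=(6,11) right/bottom  bias=-1
  edge (6, 12)→(8, 18): d=(2,6) right/bottom  bias=-1
    (0,1)@(1, 3): e=[1,1,12] → █
    (1,1)@(3, 3): e=[35,-21,0] → ·  [on edge]
    (0,2)@(1, 5): e=[-15,13,16] → ·
    (1,3)@(3, 7): e=[3,3,8] → █
    (2,3)@(5, 7): e=[37,-19,-4] → ·
    (1,4)@(3, 9): e=[-13,15,12] → ·
    (2,4)@(5, 9): e=[21,-7,0] → ·  [on edge]
    (2,5)@(5, 11): e=[5,5,4] → █
    (3,5)@(7, 11): e=[39,-17,-8] → ·
    (2,6)@(5, 13): e=[-11,17,8] → ·
    (3,7)@(7, 15): e=[7,7,0] → ·  [on edge]
  covered (3 px):
    · · · · · · · · ·
    █ · · · · · · · ·
    · · · · · · · · ·
    · █ · · · · · · ·
    · · · · · · · · ·
    · · █ · · · · · ·
    · · · · · · · · ·
    · · · · · · · · ·
    · · · · · · · · ·
    · · · · · · · · ·
T2:
  2·area = 60
  edge (18, 6)→(6, 14): d=(-12,8) right/bottom  bias=-1
  edge (6, 14)→(0, 13): d=(-6,-1) top-left  bias=+0
  edge (0, 13)→(18, 6): d=(18,-7) top-left  bias=+0
    (5,4)@(11, 9): e=[20,35,5] → █
    (6,4)@(13, 9): e=[4,37,19] → █
    (7,4)@(15, 9): e=[-12,39,33] → ·
    (3,5)@(7, 11): e=[28,19,13] → █
    (4,5)@(9, 11): e=[12,21,27] → █
    (5,5)@(11, 11): e=[-4,23,41] → ·
    (6,5)@(13, 11): e=[-20,25,55] → ·
    (0,6)@(1, 13): e=[52,1,7] → █
    (1,6)@(3, 13): e=[36,3,21] → █
    (2,6)@(5, 13): e=[20,5,35] → █
    (4,6)@(9, 13): e=[-12,9,63] → ·
    (0,7)@(1, 15): e=[28,-11,43] → ·
  covered (8 px):
    · · · · · · · · ·
    · · · · · · · · ·
    · · · · · · · · ·
    · · · · · · · · ·
    · · · · · █ █ · ·
    · · · █ █ · · · ·
    █ █ █ █ · · · · ·
    · · · · · · · · ·
    · · · · · · · · ·
    · · · · · · · · ·
T3:
  2·area = 52  (B↔C swapped to make it positive)
  edge (2, 10)→(10, 13): d=(8,3) right/bottom  bias=-1
  edge (10, 13)→(6, 18): d=(-4,5) right/bottom  bias=-1
  edge (6, 18)→(2, 10): d=(-4,-8) top-left  bias=+0
    (1,5)@(3, 11): e=[5,43,4] → █
    (2,5)@(5, 11): e=[-1,33,20] → ·
    (1,6)@(3, 13): e=[21,35,-4] → ·
    (2,6)@(5, 13): e=[15,25,12] → █
    (3,6)@(7, 13): e=[9,15,28] → █
    (4,6)@(9, 13): e=[3,5,44] → █
    (5,6)@(11, 13): e=[-3,-5,60] → ·
    (2,7)@(5, 15): e=[31,17,4] → █
    (4,7)@(9, 15): e=[19,-3,36] → ·
    (2,8)@(5, 17): e=[47,9,-4] → ·
    (3,8)@(7, 17): e=[41,-1,12] → ·
  covered (6 px):
    · · · · · · · · ·
    · · · · · · · · ·
    · · · · · · · · ·
    · · · · · · · · ·
    · · · · · · · · ·
    · █ · · · · · · ·
    · · █ █ █ · · · ·
    · · █ █ · · · · ·
    · · · · · · · · ·
    · · · · · · · · ·
T4:
  2·area = 36  (B↔C swapped to make it positive)
  edge (10, 10)→(4, 6): d=(-6,-4) top-left  bias=+0
  edge (4, 6)→(16, 8): d=(12,2) right/bottom  bias=-1
  edge (16, 8)→(10, 10): d=(-6,2) right/bottom  bias=-1
    (3,3)@(7, 7): e=[6,6,24] → █
    (4,3)@(9, 7): e=[14,2,20] → █
    (5,3)@(11, 7): e=[22,-2,16] → ·
    (3,4)@(7, 9): e=[-6,30,12] → ·
    (4,4)@(9, 9): e=[2,26,8] → █
    (5,4)@(11, 9): e=[10,22,4] → █
    (6,4)@(13, 9): e=[18,18,0] → ·  [on edge]
    (3,5)@(7, 11): e=[-18,54,0] → ·  [on edge]
    (4,5)@(9, 11): e=[-10,50,-4] → ·
    (5,5)@(11, 11): e=[-2,46,-8] → ·
    (0,6)@(1, 13): e=[-54,90,0] → ·  [on edge]
  covered (4 px):
    · · · · · · · · ·
    · · · · · · · · ·
    · · · · · · · · ·
    · · · █ █ · · · ·
    · · · · █ █ · · ·
    · · · · · · · · ·
    · · · · · · · · ·
    · · · · · · · · ·
    · · · · · · · · ·
    · · · · · · · · ·

Answer: [21,27,12]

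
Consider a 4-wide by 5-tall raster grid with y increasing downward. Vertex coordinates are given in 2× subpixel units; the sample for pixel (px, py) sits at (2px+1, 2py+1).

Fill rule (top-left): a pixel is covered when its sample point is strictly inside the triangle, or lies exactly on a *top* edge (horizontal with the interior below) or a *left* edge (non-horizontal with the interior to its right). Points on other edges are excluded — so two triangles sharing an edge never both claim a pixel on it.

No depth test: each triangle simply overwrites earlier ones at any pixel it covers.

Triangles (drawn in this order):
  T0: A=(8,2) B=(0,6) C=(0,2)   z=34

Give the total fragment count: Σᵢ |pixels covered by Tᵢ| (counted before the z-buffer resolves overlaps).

T0:
  2·area = 32
  edge (8, 2)→(0, 6): d=(-8,4) right/bottom  bias=-1
  edge (0, 6)→(0, 2): d=(0,-4) top-left  bias=+0
  edge (0, 2)→(8, 2): d=(8,0) top-left  bias=+0
    (0,1)@(1, 3): e=[20,4,8] → █
    (1,1)@(3, 3): e=[12,12,8] → █
    (2,1)@(5, 3): e=[4,20,8] → █
    (3,1)@(7, 3): e=[-4,28,8] → ·
    (0,2)@(1, 5): e=[4,4,24] → █
    (1,2)@(3, 5): e=[-4,12,24] → ·
    (2,2)@(5, 5): e=[-12,20,24] → ·
    (0,3)@(1, 7): e=[-12,4,40] → ·
  covered (4 px):
    · · · ·
    █ █ █ ·
    █ · · ·
    · · · ·
    · · · ·

Final: 4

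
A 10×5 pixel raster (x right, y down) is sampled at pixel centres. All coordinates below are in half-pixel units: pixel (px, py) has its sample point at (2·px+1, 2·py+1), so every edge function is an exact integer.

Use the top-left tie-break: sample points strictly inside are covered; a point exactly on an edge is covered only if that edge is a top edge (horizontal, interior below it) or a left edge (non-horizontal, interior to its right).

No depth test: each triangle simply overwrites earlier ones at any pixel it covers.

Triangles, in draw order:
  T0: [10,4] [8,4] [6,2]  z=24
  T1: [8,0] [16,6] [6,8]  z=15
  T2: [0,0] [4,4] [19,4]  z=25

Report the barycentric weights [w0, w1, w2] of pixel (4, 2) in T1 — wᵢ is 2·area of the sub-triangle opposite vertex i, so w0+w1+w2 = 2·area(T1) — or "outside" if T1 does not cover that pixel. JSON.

T0:
  2·area = 4
  edge (10, 4)→(8, 4): d=(-2,0) right/bottom  bias=-1
  edge (8, 4)→(6, 2): d=(-2,-2) top-left  bias=+0
  edge (6, 2)→(10, 4): d=(4,2) right/bottom  bias=-1
    (2,0)@(5, 1): e=[6,0,-2] → ·  [on edge]
    (3,1)@(7, 3): e=[2,0,2] → #  [on edge]
    (4,1)@(9, 3): e=[2,4,-2] → ·
    (3,2)@(7, 5): e=[-2,-4,10] → ·
    (4,2)@(9, 5): e=[-2,0,6] → ·  [on edge]
    (5,3)@(11, 7): e=[-6,0,10] → ·  [on edge]
    (6,4)@(13, 9): e=[-10,0,14] → ·  [on edge]
  covered (1 px):
    · · · · · · · · · ·
    · · · # · · · · · ·
    · · · · · · · · · ·
    · · · · · · · · · ·
    · · · · · · · · · ·
T1:
  2·area = 76
  edge (8, 0)→(16, 6): d=(8,6) right/bottom  bias=-1
  edge (16, 6)→(6, 8): d=(-10,2) right/bottom  bias=-1
  edge (6, 8)→(8, 0): d=(2,-8) top-left  bias=+0
    (4,0)@(9, 1): e=[2,64,10] → #
    (5,0)@(11, 1): e=[-10,60,26] → ·
    (4,1)@(9, 3): e=[18,44,14] → #
    (5,1)@(11, 3): e=[6,40,30] → #
    (6,1)@(13, 3): e=[-6,36,46] → ·
    (3,2)@(7, 5): e=[46,28,2] → #
    (6,2)@(13, 5): e=[10,16,50] → #
    (7,2)@(15, 5): e=[-2,12,66] → ·
    (3,3)@(7, 7): e=[62,8,6] → #
    (5,3)@(11, 7): e=[38,0,38] → ·  [on edge]
    (6,3)@(13, 7): e=[26,-4,54] → ·
    (0,4)@(1, 9): e=[114,0,-38] → ·  [on edge]
  covered (9 px):
    · · · · # · · · · ·
    · · · · # # · · · ·
    · · · # # # # · · ·
    · · · # # · · · · ·
    · · · · · · · · · ·
T2:
  2·area = 60  (B↔C swapped to make it positive)
  edge (0, 0)→(19, 4): d=(19,4) right/bottom  bias=-1
  edge (19, 4)→(4, 4): d=(-15,0) right/bottom  bias=-1
  edge (4, 4)→(0, 0): d=(-4,-4) top-left  bias=+0
    (0,0)@(1, 1): e=[15,45,0] → #  [on edge]
    (1,0)@(3, 1): e=[7,45,8] → #
    (2,0)@(5, 1): e=[-1,45,16] → ·
    (0,1)@(1, 3): e=[53,15,-8] → ·
    (1,1)@(3, 3): e=[45,15,0] → #  [on edge]
    (2,1)@(5, 3): e=[37,15,8] → #
    (3,1)@(7, 3): e=[29,15,16] → #
    (4,1)@(9, 3): e=[21,15,24] → #
    (5,1)@(11, 3): e=[13,15,32] → #
    (6,1)@(13, 3): e=[5,15,40] → #
    (7,1)@(15, 3): e=[-3,15,48] → ·
    (1,2)@(3, 5): e=[83,-15,-8] → ·
    (2,2)@(5, 5): e=[75,-15,0] → ·  [on edge]
    (3,3)@(7, 7): e=[105,-45,0] → ·  [on edge]
    (4,4)@(9, 9): e=[135,-75,0] → ·  [on edge]
  covered (8 px):
    # # · · · · · · · ·
    · # # # # # # · · ·
    · · · · · · · · · ·
    · · · · · · · · · ·
    · · · · · · · · · ·

Answer: [24,18,34]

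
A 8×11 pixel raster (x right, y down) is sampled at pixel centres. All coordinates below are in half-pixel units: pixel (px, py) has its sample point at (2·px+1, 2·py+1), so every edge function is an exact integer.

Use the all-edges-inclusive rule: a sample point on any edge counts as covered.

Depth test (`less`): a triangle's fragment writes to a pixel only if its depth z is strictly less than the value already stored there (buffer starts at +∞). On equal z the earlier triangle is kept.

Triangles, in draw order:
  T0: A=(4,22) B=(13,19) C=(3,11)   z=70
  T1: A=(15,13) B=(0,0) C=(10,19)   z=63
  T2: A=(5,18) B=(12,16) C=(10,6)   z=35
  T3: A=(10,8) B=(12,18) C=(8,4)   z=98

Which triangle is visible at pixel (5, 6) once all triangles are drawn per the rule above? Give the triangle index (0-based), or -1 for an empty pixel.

T0:
  2·area = 102  (B↔C swapped to make it positive)
  edge (4, 22)→(3, 11): d=(-1,-11) inclusive
  edge (3, 11)→(13, 19): d=(10,8) inclusive
  edge (13, 19)→(4, 22): d=(-9,3) inclusive
    (1,5)@(3, 11): e=[0,0,102] → █  [on edge]
    (2,5)@(5, 11): e=[22,-16,96] → ·
    (1,6)@(3, 13): e=[-2,20,84] → ·
    (2,6)@(5, 13): e=[20,4,78] → █
    (3,6)@(7, 13): e=[42,-12,72] → ·
    (2,7)@(5, 15): e=[18,24,60] → █
    (3,7)@(7, 15): e=[40,8,54] → █
    (4,7)@(9, 15): e=[62,-8,48] → ·
    (2,8)@(5, 17): e=[16,44,42] → █
    (4,8)@(9, 17): e=[60,12,30] → █
    (5,8)@(11, 17): e=[82,-4,24] → ·
    (2,9)@(5, 19): e=[14,64,24] → █
    (6,9)@(13, 19): e=[102,0,0] → █  [on edge]
    (3,10)@(7, 21): e=[34,68,0] → █  [on edge]
  covered (14 px):
    · · · · · · · ·
    · · · · · · · ·
    · · · · · · · ·
    · · · · · · · ·
    · · · · · · · ·
    · █ · · · · · ·
    · · █ · · · · ·
    · · █ █ · · · ·
    · · █ █ █ · · ·
    · · █ █ █ █ █ ·
    · · █ █ · · · ·
T1:
  2·area = 155  (B↔C swapped to make it positive)
  edge (15, 13)→(10, 19): d=(-5,6) inclusive
  edge (10, 19)→(0, 0): d=(-10,-19) inclusive
  edge (0, 0)→(15, 13): d=(15,13) inclusive
    (0,0)@(1, 1): e=[144,9,2] → █
    (1,0)@(3, 1): e=[132,47,-24] → ·
    (0,1)@(1, 3): e=[134,-11,32] → ·
    (1,1)@(3, 3): e=[122,27,6] → █
    (2,1)@(5, 3): e=[110,65,-20] → ·
    (1,2)@(3, 5): e=[112,7,36] → █
    (2,2)@(5, 5): e=[100,45,10] → █
    (3,2)@(7, 5): e=[88,83,-16] → ·
    (1,3)@(3, 7): e=[102,-13,66] → ·
    (2,3)@(5, 7): e=[90,25,40] → █
    (3,3)@(7, 7): e=[78,63,14] → █
    (4,3)@(9, 7): e=[66,101,-12] → ·
    (7,6)@(15, 13): e=[0,155,0] → █  [on edge]
  covered (22 px):
    █ · · · · · · ·
    · █ · · · · · ·
    · █ █ · · · · ·
    · · █ █ · · · ·
    · · █ █ █ · · ·
    · · · █ █ █ · ·
    · · · █ █ █ █ █
    · · · · █ █ █ ·
    · · · · █ █ · ·
    · · · · · · · ·
    · · · · · · · ·
T2:
  2·area = 74  (B↔C swapped to make it positive)
  edge (5, 18)→(10, 6): d=(5,-12) inclusive
  edge (10, 6)→(12, 16): d=(2,10) inclusive
  edge (12, 16)→(5, 18): d=(-7,2) inclusive
    (4,0)@(9, 1): e=[-37,0,111] → ·  [on edge]
    (4,4)@(9, 9): e=[3,16,55] → █
    (5,4)@(11, 9): e=[27,-4,51] → ·
    (4,5)@(9, 11): e=[13,20,41] → █
    (5,5)@(11, 11): e=[37,0,37] → █  [on edge]
    (6,5)@(13, 11): e=[61,-20,33] → ·
    (4,6)@(9, 13): e=[23,24,27] → █
    (6,6)@(13, 13): e=[71,-16,19] → ·
    (3,7)@(7, 15): e=[9,48,17] → █
    (6,7)@(13, 15): e=[81,-12,5] → ·
    (3,8)@(7, 17): e=[19,52,3] → █
    (4,8)@(9, 17): e=[43,32,-1] → ·
    (6,10)@(13, 21): e=[111,0,-37] → ·  [on edge]
  covered (9 px):
    · · · · · · · ·
    · · · · · · · ·
    · · · · · · · ·
    · · · · · · · ·
    · · · · █ · · ·
    · · · · █ █ · ·
    · · · · █ █ · ·
    · · · █ █ █ · ·
    · · · █ · · · ·
    · · · · · · · ·
    · · · · · · · ·
T3:
  2·area = 12
  edge (10, 8)→(12, 18): d=(2,10) inclusive
  edge (12, 18)→(8, 4): d=(-4,-14) inclusive
  edge (8, 4)→(10, 8): d=(2,4) inclusive
    (4,1)@(9, 3): e=[0,18,-6] → ·  [on edge]
    (4,3)@(9, 7): e=[8,2,2] → █
    (5,3)@(11, 7): e=[-12,30,-6] → ·
    (4,4)@(9, 9): e=[12,-6,6] → ·
    (5,6)@(11, 13): e=[0,6,6] → █  [on edge]
    (6,6)@(13, 13): e=[-20,34,-2] → ·
    (5,7)@(11, 15): e=[4,-2,10] → ·
  covered (2 px):
    · · · · · · · ·
    · · · · · · · ·
    · · · · · · · ·
    · · · · █ · · ·
    · · · · · · · ·
    · · · · · · · ·
    · · · · · █ · ·
    · · · · · · · ·
    · · · · · · · ·
    · · · · · · · ·
    · · · · · · · ·

Z-buffer (winner per pixel, '.' = empty):
  1 . . . . . . .
  . 1 . . . . . .
  . 1 1 . . . . .
  . . 1 1 3 . . .
  . . 1 1 2 . . .
  . 0 . 1 2 2 . .
  . . 0 1 2 2 1 1
  . . 0 2 2 2 1 .
  . . 0 2 1 1 . .
  . . 0 0 0 0 0 .
  . . 0 0 . . . .

Final: 2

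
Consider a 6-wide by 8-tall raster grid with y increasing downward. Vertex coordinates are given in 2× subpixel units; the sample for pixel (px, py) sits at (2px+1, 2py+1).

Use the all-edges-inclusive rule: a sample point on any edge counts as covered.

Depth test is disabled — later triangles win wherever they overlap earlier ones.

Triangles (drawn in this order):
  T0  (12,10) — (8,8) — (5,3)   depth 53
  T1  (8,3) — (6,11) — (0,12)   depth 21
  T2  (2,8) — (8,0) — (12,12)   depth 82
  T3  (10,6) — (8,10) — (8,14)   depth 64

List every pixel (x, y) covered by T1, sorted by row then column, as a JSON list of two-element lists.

T0:
  2·area = 14
  edge (12, 10)→(8, 8): d=(-4,-2) inclusive
  edge (8, 8)→(5, 3): d=(-3,-5) inclusive
  edge (5, 3)→(12, 10): d=(7,7) inclusive
    (1,0)@(3, 1): e=[18,-4,0] → .  [on edge]
    (2,1)@(5, 3): e=[14,0,0] → X  [on edge]
    (3,1)@(7, 3): e=[18,10,-14] → .
    (2,2)@(5, 5): e=[6,-6,14] → .
    (3,2)@(7, 5): e=[10,4,0] → X  [on edge]
    (4,2)@(9, 5): e=[14,14,-14] → .
    (3,3)@(7, 7): e=[2,-2,14] → .
    (4,3)@(9, 7): e=[6,8,0] → X  [on edge]
    (5,3)@(11, 7): e=[10,18,-14] → .
    (4,4)@(9, 9): e=[-2,2,14] → .
    (5,4)@(11, 9): e=[2,12,0] → X  [on edge]
    (5,5)@(11, 11): e=[-6,6,14] → .
    (5,6)@(11, 13): e=[-14,0,28] → .  [on edge]
  covered (4 px):
    . . . . . .
    . . X . . .
    . . . X . .
    . . . . X .
    . . . . . X
    . . . . . .
    . . . . . .
    . . . . . .
T1:
  2·area = 46
  edge (8, 3)→(6, 11): d=(-2,8) inclusive
  edge (6, 11)→(0, 12): d=(-6,1) inclusive
  edge (0, 12)→(8, 3): d=(8,-9) inclusive
    (3,2)@(7, 5): e=[4,35,7] → X
    (4,2)@(9, 5): e=[-12,33,25] → .
    (2,3)@(5, 7): e=[16,25,5] → X
    (3,3)@(7, 7): e=[0,23,23] → X  [on edge]
    (4,3)@(9, 7): e=[-16,21,41] → .
    (1,4)@(3, 9): e=[28,15,3] → X
    (3,4)@(7, 9): e=[-4,11,39] → .
    (0,5)@(1, 11): e=[40,5,1] → X
    (3,5)@(7, 11): e=[-8,-1,55] → .
    (0,6)@(1, 13): e=[36,-7,17] → .
    (1,6)@(3, 13): e=[20,-9,35] → .
    (2,6)@(5, 13): e=[4,-11,53] → .
    (2,7)@(5, 15): e=[0,-23,69] → .  [on edge]
  covered (8 px):
    . . . . . .
    . . . . . .
    . . . X . .
    . . X X . .
    . X X . . .
    X X X . . .
    . . . . . .
    . . . . . .
T2:
  2·area = 104
  edge (2, 8)→(8, 0): d=(6,-8) inclusive
  edge (8, 0)→(12, 12): d=(4,12) inclusive
  edge (12, 12)→(2, 8): d=(-10,-4) inclusive
    (3,1)@(7, 3): e=[10,24,70] → X
    (4,1)@(9, 3): e=[26,0,78] → X  [on edge]
    (5,1)@(11, 3): e=[42,-24,86] → .
    (2,2)@(5, 5): e=[6,56,42] → X
    (5,2)@(11, 5): e=[54,-16,66] → .
    (1,3)@(3, 7): e=[2,88,14] → X
    (5,3)@(11, 7): e=[66,-8,46] → .
    (1,4)@(3, 9): e=[14,96,-6] → .
    (2,4)@(5, 9): e=[30,72,2] → X
    (5,4)@(11, 9): e=[78,0,26] → X  [on edge]
    (2,5)@(5, 11): e=[42,80,-18] → .
    (3,5)@(7, 11): e=[58,56,-10] → .
  covered (14 px):
    . . . . . .
    . . . X X .
    . . X X X .
    . X X X X .
    . . X X X X
    . . . . . X
    . . . . . .
    . . . . . .
T3:
  2·area = 8  (B↔C swapped to make it positive)
  edge (10, 6)→(8, 14): d=(-2,8) inclusive
  edge (8, 14)→(8, 10): d=(0,-4) inclusive
  edge (8, 10)→(10, 6): d=(2,-4) inclusive
    (4,4)@(9, 9): e=[2,4,2] → X
    (5,4)@(11, 9): e=[-14,12,10] → .
    (4,5)@(9, 11): e=[-2,4,6] → .
  covered (1 px):
    . . . . . .
    . . . . . .
    . . . . . .
    . . . . . .
    . . . . X .
    . . . . . .
    . . . . . .
    . . . . . .

Result: [[3,2],[2,3],[3,3],[1,4],[2,4],[0,5],[1,5],[2,5]]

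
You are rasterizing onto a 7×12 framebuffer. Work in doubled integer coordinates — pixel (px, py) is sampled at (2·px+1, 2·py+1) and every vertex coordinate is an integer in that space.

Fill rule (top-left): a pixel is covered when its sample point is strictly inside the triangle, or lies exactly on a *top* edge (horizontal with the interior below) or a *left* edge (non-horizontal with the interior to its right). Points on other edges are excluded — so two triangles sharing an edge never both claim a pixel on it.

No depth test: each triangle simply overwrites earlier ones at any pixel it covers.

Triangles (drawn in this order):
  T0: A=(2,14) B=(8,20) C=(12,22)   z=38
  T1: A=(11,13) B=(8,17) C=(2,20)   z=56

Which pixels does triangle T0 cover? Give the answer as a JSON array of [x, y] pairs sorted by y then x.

T0:
  2·area = 12  (B↔C swapped to make it positive)
  edge (2, 14)→(12, 22): d=(10,8) right/bottom  bias=-1
  edge (12, 22)→(8, 20): d=(-4,-2) top-left  bias=+0
  edge (8, 20)→(2, 14): d=(-6,-6) top-left  bias=+0
    (0,6)@(1, 13): e=[-2,14,0] → .  [on edge]
    (1,7)@(3, 15): e=[2,10,0] → X  [on edge]
    (2,7)@(5, 15): e=[-14,14,12] → .
    (1,8)@(3, 17): e=[22,2,-12] → .
    (2,8)@(5, 17): e=[6,6,0] → X  [on edge]
    (3,8)@(7, 17): e=[-10,10,12] → .
    (2,9)@(5, 19): e=[26,-2,-12] → .
    (3,9)@(7, 19): e=[10,2,0] → X  [on edge]
    (4,9)@(9, 19): e=[-6,6,12] → .
    (3,10)@(7, 21): e=[30,-6,-12] → .
    (4,10)@(9, 21): e=[14,-2,0] → .  [on edge]
    (5,11)@(11, 23): e=[18,-6,0] → .  [on edge]
  covered (3 px):
    . . . . . . .
    . . . . . . .
    . . . . . . .
    . . . . . . .
    . . . . . . .
    . . . . . . .
    . . . . . . .
    . X . . . . .
    . . X . . . .
    . . . X . . .
    . . . . . . .
    . . . . . . .
T1:
  2·area = 15
  edge (11, 13)→(8, 17): d=(-3,4) right/bottom  bias=-1
  edge (8, 17)→(2, 20): d=(-6,3) right/bottom  bias=-1
  edge (2, 20)→(11, 13): d=(9,-7) top-left  bias=+0
    (5,6)@(11, 13): e=[0,15,0] → .  [on edge]
    (4,7)@(9, 15): e=[2,9,4] → X
    (5,7)@(11, 15): e=[-6,3,18] → .
    (3,8)@(7, 17): e=[4,3,8] → X
    (4,8)@(9, 17): e=[-4,-3,22] → .
    (3,9)@(7, 19): e=[-2,-9,26] → .
    (2,10)@(5, 21): e=[0,-15,30] → .  [on edge]
  covered (2 px):
    . . . . . . .
    . . . . . . .
    . . . . . . .
    . . . . . . .
    . . . . . . .
    . . . . . . .
    . . . . . . .
    . . . . X . .
    . . . X . . .
    . . . . . . .
    . . . . . . .
    . . . . . . .

Result: [[1,7],[2,8],[3,9]]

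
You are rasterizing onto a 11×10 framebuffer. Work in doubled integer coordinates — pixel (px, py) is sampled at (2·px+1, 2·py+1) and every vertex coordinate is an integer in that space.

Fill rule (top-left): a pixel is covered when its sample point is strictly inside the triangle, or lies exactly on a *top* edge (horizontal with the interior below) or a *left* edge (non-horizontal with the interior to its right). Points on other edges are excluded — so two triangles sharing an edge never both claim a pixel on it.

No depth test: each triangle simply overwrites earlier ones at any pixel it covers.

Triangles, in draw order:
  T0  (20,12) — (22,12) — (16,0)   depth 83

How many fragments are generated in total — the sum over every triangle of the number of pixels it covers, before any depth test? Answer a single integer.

T0:
  2·area = 24  (B↔C swapped to make it positive)
  edge (20, 12)→(16, 0): d=(-4,-12) top-left  bias=+0
  edge (16, 0)→(22, 12): d=(6,12) right/bottom  bias=-1
  edge (22, 12)→(20, 12): d=(-2,0) right/bottom  bias=-1
    (8,1)@(17, 3): e=[0,6,18] → █  [on edge]
    (9,1)@(19, 3): e=[24,-18,18] → ·
    (8,2)@(17, 5): e=[-8,18,14] → ·
    (9,3)@(19, 7): e=[8,6,10] → █
    (10,3)@(21, 7): e=[32,-18,10] → ·
    (9,4)@(19, 9): e=[0,18,6] → █  [on edge]
    (10,4)@(21, 9): e=[24,-6,6] → ·
    (9,5)@(19, 11): e=[-8,30,2] → ·
    (10,5)@(21, 11): e=[16,6,2] → █
    (10,6)@(21, 13): e=[8,18,-2] → ·
    (10,7)@(21, 15): e=[0,30,-6] → ·  [on edge]
  covered (4 px):
    · · · · · · · · · · ·
    · · · · · · · · █ · ·
    · · · · · · · · · · ·
    · · · · · · · · · █ ·
    · · · · · · · · · █ ·
    · · · · · · · · · · █
    · · · · · · · · · · ·
    · · · · · · · · · · ·
    · · · · · · · · · · ·
    · · · · · · · · · · ·

Result: 4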